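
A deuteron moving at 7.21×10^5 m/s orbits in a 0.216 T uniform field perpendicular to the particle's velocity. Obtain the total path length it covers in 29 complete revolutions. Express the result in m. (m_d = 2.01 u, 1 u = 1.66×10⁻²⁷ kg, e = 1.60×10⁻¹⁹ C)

r = mv/(qB) = 0.0696 m, so one revolution covers 2πr = 0.437 m.
In 29 revolutions: L = 29·2πr = 12.7 m.

L ≈ 12.7 m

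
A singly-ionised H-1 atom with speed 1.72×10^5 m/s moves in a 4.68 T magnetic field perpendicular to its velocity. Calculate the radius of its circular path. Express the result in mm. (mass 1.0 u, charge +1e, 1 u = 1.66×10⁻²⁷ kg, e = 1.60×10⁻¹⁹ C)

r ≈ 0.381 mm

The magnetic force provides the centripetal force: qvB = mv²/r, so r = mv/(qB).
r = (1.66×10^-27 kg)(1.72×10^5 m/s) / [(1×1.60×10^-19 C)(4.68 T)] = 3.81×10^-4 m.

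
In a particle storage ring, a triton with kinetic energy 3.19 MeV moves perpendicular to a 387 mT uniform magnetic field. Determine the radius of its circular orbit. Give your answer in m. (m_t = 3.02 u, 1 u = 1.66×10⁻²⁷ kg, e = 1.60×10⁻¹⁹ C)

r ≈ 1.16 m

Convert the energy: K = 3.19 MeV = 5.10×10^-13 J.
v = √(2K/m) = √(2·5.10×10^-13/5.01×10^-27) = 1.43×10^7 m/s.
r = mv/(qB) = (5.01×10^-27)(1.43×10^7) / [(1×1.60×10^-19)(0.387)] = 1.16 m.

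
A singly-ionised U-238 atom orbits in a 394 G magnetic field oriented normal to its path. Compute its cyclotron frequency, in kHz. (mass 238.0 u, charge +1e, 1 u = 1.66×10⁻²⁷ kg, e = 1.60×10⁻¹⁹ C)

f = qB/(2πm) = (1×1.60×10^-19)(0.0394) / [2π(3.95×10^-25)] = 2540 Hz.

f ≈ 2.54 kHz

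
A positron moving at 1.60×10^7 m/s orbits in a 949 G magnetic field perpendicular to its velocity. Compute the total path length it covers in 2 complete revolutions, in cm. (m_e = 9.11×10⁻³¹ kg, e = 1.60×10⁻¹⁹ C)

r = mv/(qB) = 9.60×10^-4 m, so one revolution covers 2πr = 6.03×10^-3 m.
In 2 revolutions: L = 2·2πr = 0.0121 m.

L ≈ 1.21 cm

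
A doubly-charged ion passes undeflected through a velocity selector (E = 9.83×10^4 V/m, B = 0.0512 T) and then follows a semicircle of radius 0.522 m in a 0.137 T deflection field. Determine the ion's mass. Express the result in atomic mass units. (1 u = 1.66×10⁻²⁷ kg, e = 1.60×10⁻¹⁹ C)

v = E/B₁ = 1.92×10^6 m/s.
From r = mv/(qB₂), m = qB₂r/v = (2×1.60×10^-19)(0.137)(0.522) / (1.92×10^6) = 1.19×10^-26 kg.
In atomic mass units: m = 1.19×10^-26 / 1.66×10^-27 = 7.18 u.

m ≈ 7.18 u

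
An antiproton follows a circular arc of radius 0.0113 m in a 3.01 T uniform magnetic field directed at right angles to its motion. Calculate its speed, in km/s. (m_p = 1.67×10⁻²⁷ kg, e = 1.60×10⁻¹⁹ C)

v ≈ 3260 km/s

From qvB = mv²/r, v = qBr/m.
v = (1×1.60×10^-19)(3.01)(0.0113) / (1.67×10^-27) = 3.26×10^6 m/s.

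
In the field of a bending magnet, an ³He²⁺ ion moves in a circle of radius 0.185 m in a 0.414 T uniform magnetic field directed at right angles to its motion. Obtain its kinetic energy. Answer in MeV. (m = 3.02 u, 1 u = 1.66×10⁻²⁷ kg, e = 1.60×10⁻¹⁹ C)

K ≈ 0.374 MeV

v = qBr/m = (2×1.60×10^-19)(0.414)(0.185) / (5.01×10^-27) = 4.89×10^6 m/s.
K = ½mv² = 0.5·(5.01×10^-27)·(4.89×10^6)² = 5.99×10^-14 J = 0.374 MeV.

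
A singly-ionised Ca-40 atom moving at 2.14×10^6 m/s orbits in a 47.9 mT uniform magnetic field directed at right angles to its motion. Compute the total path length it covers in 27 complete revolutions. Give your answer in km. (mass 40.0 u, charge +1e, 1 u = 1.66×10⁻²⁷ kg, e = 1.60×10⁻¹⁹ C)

r = mv/(qB) = 18.5 m, so one revolution covers 2πr = 116 m.
In 27 revolutions: L = 27·2πr = 3150 m.

L ≈ 3.15 km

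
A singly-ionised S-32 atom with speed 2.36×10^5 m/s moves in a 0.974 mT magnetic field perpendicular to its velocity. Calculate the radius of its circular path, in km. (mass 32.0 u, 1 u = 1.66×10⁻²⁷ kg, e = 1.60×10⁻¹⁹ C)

The magnetic force provides the centripetal force: qvB = mv²/r, so r = mv/(qB).
r = (5.31×10^-26 kg)(2.36×10^5 m/s) / [(1×1.60×10^-19 C)(9.74×10^-4 T)] = 80.4 m.

r ≈ 0.0804 km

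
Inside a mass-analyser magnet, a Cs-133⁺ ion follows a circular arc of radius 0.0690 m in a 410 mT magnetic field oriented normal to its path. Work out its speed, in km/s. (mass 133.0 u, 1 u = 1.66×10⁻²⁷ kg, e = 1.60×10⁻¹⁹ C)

From qvB = mv²/r, v = qBr/m.
v = (1×1.60×10^-19)(0.410)(0.0690) / (2.21×10^-25) = 2.05×10^4 m/s.

v ≈ 20.5 km/s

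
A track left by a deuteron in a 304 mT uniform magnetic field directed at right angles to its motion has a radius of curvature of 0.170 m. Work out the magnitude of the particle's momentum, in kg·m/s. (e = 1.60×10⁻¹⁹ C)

p ≈ 8.27×10^-21 kg·m/s

Since qvB = mv²/r, the momentum p = mv = qBr.
p = (1×1.60×10^-19)(0.304)(0.170) = 8.27×10^-21 kg·m/s.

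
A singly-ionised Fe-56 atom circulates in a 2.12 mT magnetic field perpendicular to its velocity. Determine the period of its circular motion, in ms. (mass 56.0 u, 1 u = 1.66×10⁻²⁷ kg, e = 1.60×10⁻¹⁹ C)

The cyclotron period is independent of speed: T = 2πm/(qB).
T = 2π(9.30×10^-26) / [(1×1.60×10^-19)(2.12×10^-3)] = 1.72×10^-3 s.

T ≈ 1.72 ms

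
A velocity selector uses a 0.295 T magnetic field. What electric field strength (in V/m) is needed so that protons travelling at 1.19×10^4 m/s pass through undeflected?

E ≈ 3510 V/m

qE = qvB ⇒ E = vB = (1.19×10^4)(0.295) = 3510 V/m.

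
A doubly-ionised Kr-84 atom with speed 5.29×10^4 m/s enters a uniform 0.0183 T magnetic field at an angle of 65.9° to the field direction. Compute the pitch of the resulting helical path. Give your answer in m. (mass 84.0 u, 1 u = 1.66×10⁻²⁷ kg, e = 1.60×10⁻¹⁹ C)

The velocity component along B is v∥ = v cos65.9° = 2.16×10^4 m/s.
The cyclotron period T = 2πm/(qB) = 1.50×10^-4 s is set by m, q, B alone.
Pitch = v∥·T = (2.16×10^4)(1.50×10^-4) = 3.23 m.

pitch ≈ 3.23 m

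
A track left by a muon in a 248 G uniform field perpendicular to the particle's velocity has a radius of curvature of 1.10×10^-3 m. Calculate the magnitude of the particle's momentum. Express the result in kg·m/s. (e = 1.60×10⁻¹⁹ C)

p ≈ 4.36×10^-24 kg·m/s

Since qvB = mv²/r, the momentum p = mv = qBr.
p = (1×1.60×10^-19)(0.0248)(1.10×10^-3) = 4.36×10^-24 kg·m/s.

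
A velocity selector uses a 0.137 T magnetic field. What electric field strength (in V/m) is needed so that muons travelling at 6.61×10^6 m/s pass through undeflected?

E ≈ 9.06×10^5 V/m

qE = qvB ⇒ E = vB = (6.61×10^6)(0.137) = 9.06×10^5 V/m.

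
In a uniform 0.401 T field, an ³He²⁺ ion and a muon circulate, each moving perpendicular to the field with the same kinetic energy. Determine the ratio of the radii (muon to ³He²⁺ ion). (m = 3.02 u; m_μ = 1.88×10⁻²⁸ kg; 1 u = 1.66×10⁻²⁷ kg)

r = √(2mK)/(qB) ⇒ at equal K, r ∝ √m/q.
r_{muon}/r_{³He²⁺ ion} = 0.387.

ratio ≈ 0.387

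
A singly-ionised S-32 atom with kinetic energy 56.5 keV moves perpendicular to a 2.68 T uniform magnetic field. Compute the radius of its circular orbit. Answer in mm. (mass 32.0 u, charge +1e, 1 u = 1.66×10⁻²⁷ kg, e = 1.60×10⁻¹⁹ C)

r ≈ 72.3 mm

Convert the energy: K = 56.5 keV = 9.04×10^-15 J.
v = √(2K/m) = √(2·9.04×10^-15/5.31×10^-26) = 5.83×10^5 m/s.
r = mv/(qB) = (5.31×10^-26)(5.83×10^5) / [(1×1.60×10^-19)(2.68)] = 0.0723 m.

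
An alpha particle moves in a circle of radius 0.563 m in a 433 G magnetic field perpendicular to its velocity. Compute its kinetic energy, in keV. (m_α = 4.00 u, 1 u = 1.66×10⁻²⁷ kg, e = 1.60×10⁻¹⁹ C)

v = qBr/m = (2×1.60×10^-19)(0.0433)(0.563) / (6.64×10^-27) = 1.17×10^6 m/s.
K = ½mv² = 0.5·(6.64×10^-27)·(1.17×10^6)² = 4.58×10^-15 J = 28.6 keV.

K ≈ 28.6 keV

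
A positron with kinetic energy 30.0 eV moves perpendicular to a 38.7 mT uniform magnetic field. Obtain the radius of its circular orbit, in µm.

Convert the energy: K = 30.0 eV = 4.80×10^-18 J.
v = √(2K/m) = √(2·4.80×10^-18/9.11×10^-31) = 3.25×10^6 m/s.
r = mv/(qB) = (9.11×10^-31)(3.25×10^6) / [(1×1.60×10^-19)(0.0387)] = 4.78×10^-4 m.

r ≈ 478 µm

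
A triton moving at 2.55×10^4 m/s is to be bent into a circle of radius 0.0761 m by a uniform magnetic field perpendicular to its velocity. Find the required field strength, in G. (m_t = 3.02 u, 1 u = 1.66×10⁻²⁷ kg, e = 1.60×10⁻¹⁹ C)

qvB = mv²/r gives B = mv/(qr).
B = (5.01×10^-27)(2.55×10^4) / [(1×1.60×10^-19)(0.0761)] = 0.0105 T.

B ≈ 105 G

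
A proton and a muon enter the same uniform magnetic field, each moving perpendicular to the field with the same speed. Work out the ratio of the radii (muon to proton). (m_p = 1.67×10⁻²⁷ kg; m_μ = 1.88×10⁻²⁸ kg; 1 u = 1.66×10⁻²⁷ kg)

ratio ≈ 0.113

r = mv/(qB) ⇒ at equal v, r ∝ m/q.
r_{muon}/r_{proton} = 0.113.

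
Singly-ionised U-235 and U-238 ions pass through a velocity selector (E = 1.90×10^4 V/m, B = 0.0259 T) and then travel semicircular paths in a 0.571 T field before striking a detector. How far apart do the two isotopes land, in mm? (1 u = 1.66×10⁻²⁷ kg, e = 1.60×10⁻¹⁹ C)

Δd ≈ 80.0 mm

Both emerge at v = E/B₁ = 7.34×10^5 m/s.
r = mv/(qB₂), so r₁ = 3.1324 m and r₂ = 3.1724 m, giving Δr = 0.0400 m.
After a semicircle each ion lands a diameter 2r from the entry slit, so the separation is 2Δr = 0.0800 m.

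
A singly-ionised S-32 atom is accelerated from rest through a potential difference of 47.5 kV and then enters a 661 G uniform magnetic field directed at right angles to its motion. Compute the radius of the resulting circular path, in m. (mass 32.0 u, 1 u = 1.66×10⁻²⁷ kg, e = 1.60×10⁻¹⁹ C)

The kinetic energy gained is K = qV = (1×1.60×10^-19)(4.75×10^4) = 7.60×10^-15 J.
v = √(2K/m) = 5.35×10^5 m/s.
r = mv/(qB) = (5.31×10^-26)(5.35×10^5) / [(1×1.60×10^-19)(0.0661)] = 2.69 m.

r ≈ 2.69 m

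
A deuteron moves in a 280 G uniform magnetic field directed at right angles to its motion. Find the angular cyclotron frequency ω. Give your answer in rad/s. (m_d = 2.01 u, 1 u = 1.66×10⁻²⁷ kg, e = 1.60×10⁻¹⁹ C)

ω ≈ 1.34×10^6 rad/s

ω = qB/m = (1×1.60×10^-19)(0.0280) / (3.34×10^-27) = 1.34×10^6 rad/s.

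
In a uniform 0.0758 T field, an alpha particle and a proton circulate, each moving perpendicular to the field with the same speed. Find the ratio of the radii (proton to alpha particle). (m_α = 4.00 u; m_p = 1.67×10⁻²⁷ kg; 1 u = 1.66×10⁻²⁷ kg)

ratio ≈ 0.503

r = mv/(qB) ⇒ at equal v, r ∝ m/q.
r_{proton}/r_{alpha particle} = 0.503.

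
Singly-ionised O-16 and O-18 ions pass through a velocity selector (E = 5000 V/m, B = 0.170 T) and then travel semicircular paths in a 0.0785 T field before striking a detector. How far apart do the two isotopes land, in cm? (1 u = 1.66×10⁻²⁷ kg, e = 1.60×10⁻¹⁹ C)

Both emerge at v = E/B₁ = 2.94×10^4 m/s.
r = mv/(qB₂), so r₁ = 0.06220 m and r₂ = 0.06997 m, giving Δr = 7.77×10^-3 m.
After a semicircle each ion lands a diameter 2r from the entry slit, so the separation is 2Δr = 0.0155 m.

Δd ≈ 1.55 cm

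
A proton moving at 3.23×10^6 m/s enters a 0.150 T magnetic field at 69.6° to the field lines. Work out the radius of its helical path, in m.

Only the perpendicular component v⊥ = v sin69.6° = 3.03×10^6 m/s is bent by the field.
r = m v⊥ /(qB) = (1.67×10^-27)(3.03×10^6) / [(1×1.60×10^-19)(0.150)] = 0.211 m.

r ≈ 0.211 m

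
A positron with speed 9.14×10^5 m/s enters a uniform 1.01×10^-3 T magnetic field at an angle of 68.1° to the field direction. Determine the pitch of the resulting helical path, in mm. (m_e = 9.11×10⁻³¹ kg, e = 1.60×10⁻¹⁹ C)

pitch ≈ 12.1 mm

The velocity component along B is v∥ = v cos68.1° = 3.41×10^5 m/s.
The cyclotron period T = 2πm/(qB) = 3.54×10^-8 s is set by m, q, B alone.
Pitch = v∥·T = (3.41×10^5)(3.54×10^-8) = 0.0121 m.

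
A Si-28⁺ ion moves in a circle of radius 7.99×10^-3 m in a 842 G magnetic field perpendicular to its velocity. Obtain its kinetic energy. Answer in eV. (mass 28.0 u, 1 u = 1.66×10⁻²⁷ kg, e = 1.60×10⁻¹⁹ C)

K ≈ 0.779 eV

v = qBr/m = (1×1.60×10^-19)(0.0842)(7.99×10^-3) / (4.65×10^-26) = 2320 m/s.
K = ½mv² = 0.5·(4.65×10^-26)·(2320)² = 1.25×10^-19 J = 0.779 eV.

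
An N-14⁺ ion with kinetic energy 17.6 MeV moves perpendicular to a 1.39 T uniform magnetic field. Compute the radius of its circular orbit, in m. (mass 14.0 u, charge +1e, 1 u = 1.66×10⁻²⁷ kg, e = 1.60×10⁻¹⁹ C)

r ≈ 1.63 m

Convert the energy: K = 17.6 MeV = 2.82×10^-12 J.
v = √(2K/m) = √(2·2.82×10^-12/2.32×10^-26) = 1.56×10^7 m/s.
r = mv/(qB) = (2.32×10^-26)(1.56×10^7) / [(1×1.60×10^-19)(1.39)] = 1.63 m.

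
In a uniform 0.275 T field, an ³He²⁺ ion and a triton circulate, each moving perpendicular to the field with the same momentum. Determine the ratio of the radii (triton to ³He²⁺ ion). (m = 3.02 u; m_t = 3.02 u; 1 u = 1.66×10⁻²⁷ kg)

r = p/(qB) ⇒ at equal p, r ∝ 1/q.
r_{triton}/r_{³He²⁺ ion} = 2.00.

ratio ≈ 2.00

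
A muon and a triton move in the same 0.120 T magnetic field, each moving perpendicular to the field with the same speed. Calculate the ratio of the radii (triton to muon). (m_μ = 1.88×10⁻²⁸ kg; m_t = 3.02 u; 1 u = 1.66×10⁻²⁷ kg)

ratio ≈ 26.7

r = mv/(qB) ⇒ at equal v, r ∝ m/q.
r_{triton}/r_{muon} = 26.7.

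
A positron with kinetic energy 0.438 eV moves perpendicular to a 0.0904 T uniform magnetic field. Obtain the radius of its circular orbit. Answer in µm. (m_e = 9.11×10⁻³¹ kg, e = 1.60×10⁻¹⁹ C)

Convert the energy: K = 0.438 eV = 7.01×10^-20 J.
v = √(2K/m) = √(2·7.01×10^-20/9.11×10^-31) = 3.92×10^5 m/s.
r = mv/(qB) = (9.11×10^-31)(3.92×10^5) / [(1×1.60×10^-19)(0.0904)] = 2.47×10^-5 m.

r ≈ 24.7 µm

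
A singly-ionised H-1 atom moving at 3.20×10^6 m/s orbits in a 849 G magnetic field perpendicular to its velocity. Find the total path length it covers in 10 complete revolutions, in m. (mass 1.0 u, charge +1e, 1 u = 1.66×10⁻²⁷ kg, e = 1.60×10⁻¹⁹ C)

r = mv/(qB) = 0.391 m, so one revolution covers 2πr = 2.46 m.
In 10 revolutions: L = 10·2πr = 24.6 m.

L ≈ 24.6 m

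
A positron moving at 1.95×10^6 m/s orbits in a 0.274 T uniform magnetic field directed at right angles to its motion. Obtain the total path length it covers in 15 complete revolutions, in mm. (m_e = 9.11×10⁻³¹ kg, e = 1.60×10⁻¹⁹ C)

L ≈ 3.82 mm

r = mv/(qB) = 4.05×10^-5 m, so one revolution covers 2πr = 2.55×10^-4 m.
In 15 revolutions: L = 15·2πr = 3.82×10^-3 m.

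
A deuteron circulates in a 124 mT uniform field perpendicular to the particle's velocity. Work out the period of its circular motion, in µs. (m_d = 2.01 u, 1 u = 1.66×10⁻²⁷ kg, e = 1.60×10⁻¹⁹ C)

The cyclotron period is independent of speed: T = 2πm/(qB).
T = 2π(3.34×10^-27) / [(1×1.60×10^-19)(0.124)] = 1.06×10^-6 s.

T ≈ 1.06 µs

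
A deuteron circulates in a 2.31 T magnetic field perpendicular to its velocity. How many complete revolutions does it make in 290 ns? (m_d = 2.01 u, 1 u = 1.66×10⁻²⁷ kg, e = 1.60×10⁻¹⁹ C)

N = 5

T = 2πm/(qB) = 2π(3.3366×10^-27) / [(1×1.60×10^-19)(2.31)] = 5.6722×10^-8 s.
N = t/T = 2.90×10^-7 / 5.6722×10^-8 ≈ 5.11, so 5 complete revolutions.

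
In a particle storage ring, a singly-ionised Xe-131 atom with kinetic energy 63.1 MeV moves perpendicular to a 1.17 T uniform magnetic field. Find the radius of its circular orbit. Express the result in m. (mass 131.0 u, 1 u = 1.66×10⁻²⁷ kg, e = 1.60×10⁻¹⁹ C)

r ≈ 11.2 m

Convert the energy: K = 63.1 MeV = 1.01×10^-11 J.
v = √(2K/m) = √(2·1.01×10^-11/2.17×10^-25) = 9.64×10^6 m/s.
r = mv/(qB) = (2.17×10^-25)(9.64×10^6) / [(1×1.60×10^-19)(1.17)] = 11.2 m.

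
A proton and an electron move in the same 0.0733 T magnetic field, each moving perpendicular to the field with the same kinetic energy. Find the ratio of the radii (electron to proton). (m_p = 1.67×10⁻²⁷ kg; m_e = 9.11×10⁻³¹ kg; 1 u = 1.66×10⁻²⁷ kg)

ratio ≈ 0.0234

r = √(2mK)/(qB) ⇒ at equal K, r ∝ √m/q.
r_{electron}/r_{proton} = 0.0234.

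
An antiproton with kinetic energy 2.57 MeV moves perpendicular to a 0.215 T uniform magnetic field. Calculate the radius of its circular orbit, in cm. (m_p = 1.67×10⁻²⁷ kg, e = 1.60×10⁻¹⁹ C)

Convert the energy: K = 2.57 MeV = 4.11×10^-13 J.
v = √(2K/m) = √(2·4.11×10^-13/1.67×10^-27) = 2.22×10^7 m/s.
r = mv/(qB) = (1.67×10^-27)(2.22×10^7) / [(1×1.60×10^-19)(0.215)] = 1.08 m.

r ≈ 108 cm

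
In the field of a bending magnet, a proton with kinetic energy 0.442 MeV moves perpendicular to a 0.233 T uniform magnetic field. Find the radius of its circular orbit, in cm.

Convert the energy: K = 0.442 MeV = 7.07×10^-14 J.
v = √(2K/m) = √(2·7.07×10^-14/1.67×10^-27) = 9.20×10^6 m/s.
r = mv/(qB) = (1.67×10^-27)(9.20×10^6) / [(1×1.60×10^-19)(0.233)] = 0.412 m.

r ≈ 41.2 cm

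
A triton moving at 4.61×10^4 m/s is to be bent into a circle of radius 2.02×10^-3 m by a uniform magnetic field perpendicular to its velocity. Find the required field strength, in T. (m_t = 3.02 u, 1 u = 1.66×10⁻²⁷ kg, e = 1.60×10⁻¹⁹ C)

B ≈ 0.715 T

qvB = mv²/r gives B = mv/(qr).
B = (5.01×10^-27)(4.61×10^4) / [(1×1.60×10^-19)(2.02×10^-3)] = 0.715 T.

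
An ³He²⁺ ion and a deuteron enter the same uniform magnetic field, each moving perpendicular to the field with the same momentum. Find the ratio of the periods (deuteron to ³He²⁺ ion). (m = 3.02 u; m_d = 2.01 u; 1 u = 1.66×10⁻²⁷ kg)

ratio ≈ 1.33

T = 2πm/(qB) is independent of speed, so T₂/T₁ = (m₂/q₂)/(m₁/q₁).
T_{deuteron}/T_{³He²⁺ ion} = (3.34×10^-27/1e) / (5.01×10^-27/2e) = 1.33.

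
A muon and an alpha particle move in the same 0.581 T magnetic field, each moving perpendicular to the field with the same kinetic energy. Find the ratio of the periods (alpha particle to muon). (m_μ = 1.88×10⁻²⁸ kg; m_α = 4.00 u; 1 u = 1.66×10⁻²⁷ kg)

ratio ≈ 17.7

T = 2πm/(qB) is independent of speed, so T₂/T₁ = (m₂/q₂)/(m₁/q₁).
T_{alpha particle}/T_{muon} = (6.64×10^-27/2e) / (1.88×10^-28/1e) = 17.7.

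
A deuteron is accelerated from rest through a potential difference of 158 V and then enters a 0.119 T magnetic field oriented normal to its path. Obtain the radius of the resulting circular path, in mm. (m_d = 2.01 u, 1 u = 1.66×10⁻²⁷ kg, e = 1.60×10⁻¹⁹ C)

r ≈ 21.6 mm

The kinetic energy gained is K = qV = (1×1.60×10^-19)(158) = 2.53×10^-17 J.
v = √(2K/m) = 1.23×10^5 m/s.
r = mv/(qB) = (3.34×10^-27)(1.23×10^5) / [(1×1.60×10^-19)(0.119)] = 0.0216 m.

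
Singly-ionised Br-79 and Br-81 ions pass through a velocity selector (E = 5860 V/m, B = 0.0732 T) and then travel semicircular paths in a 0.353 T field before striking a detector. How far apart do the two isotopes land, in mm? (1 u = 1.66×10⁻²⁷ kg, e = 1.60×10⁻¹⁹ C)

Both emerge at v = E/B₁ = 8.01×10^4 m/s.
r = mv/(qB₂), so r₁ = 0.18588 m and r₂ = 0.19058 m, giving Δr = 4.71×10^-3 m.
After a semicircle each ion lands a diameter 2r from the entry slit, so the separation is 2Δr = 9.41×10^-3 m.

Δd ≈ 9.41 mm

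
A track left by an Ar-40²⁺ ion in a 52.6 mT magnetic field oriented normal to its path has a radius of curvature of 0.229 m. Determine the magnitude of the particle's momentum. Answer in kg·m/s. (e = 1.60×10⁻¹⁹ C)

Since qvB = mv²/r, the momentum p = mv = qBr.
p = (2×1.60×10^-19)(0.0526)(0.229) = 3.85×10^-21 kg·m/s.

p ≈ 3.85×10^-21 kg·m/s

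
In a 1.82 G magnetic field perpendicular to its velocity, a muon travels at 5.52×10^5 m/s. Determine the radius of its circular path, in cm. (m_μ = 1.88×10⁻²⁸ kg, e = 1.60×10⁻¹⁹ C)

The magnetic force provides the centripetal force: qvB = mv²/r, so r = mv/(qB).
r = (1.88×10^-28 kg)(5.52×10^5 m/s) / [(1×1.60×10^-19 C)(1.82×10^-4 T)] = 3.56 m.

r ≈ 356 cm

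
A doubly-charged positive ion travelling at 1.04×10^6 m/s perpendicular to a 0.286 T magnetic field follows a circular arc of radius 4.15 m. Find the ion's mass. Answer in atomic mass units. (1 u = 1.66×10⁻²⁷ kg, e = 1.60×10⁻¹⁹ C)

qvB = mv²/r ⇒ m = qBr/v.
m = (2×1.60×10^-19)(0.286)(4.15) / (1.04×10^6) = 3.65×10^-25 kg = 220 u.

m ≈ 220 u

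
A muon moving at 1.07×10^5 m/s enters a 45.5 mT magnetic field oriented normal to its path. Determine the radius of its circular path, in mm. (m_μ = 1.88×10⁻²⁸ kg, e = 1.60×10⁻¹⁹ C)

The magnetic force provides the centripetal force: qvB = mv²/r, so r = mv/(qB).
r = (1.88×10^-28 kg)(1.07×10^5 m/s) / [(1×1.60×10^-19 C)(0.0455 T)] = 2.76×10^-3 m.

r ≈ 2.76 mm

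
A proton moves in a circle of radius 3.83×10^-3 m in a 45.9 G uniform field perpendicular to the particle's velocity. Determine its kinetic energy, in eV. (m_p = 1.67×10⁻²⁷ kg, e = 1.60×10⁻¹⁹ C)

K ≈ 0.0148 eV

v = qBr/m = (1×1.60×10^-19)(4.59×10^-3)(3.83×10^-3) / (1.67×10^-27) = 1680 m/s.
K = ½mv² = 0.5·(1.67×10^-27)·(1680)² = 2.37×10^-21 J = 0.0148 eV.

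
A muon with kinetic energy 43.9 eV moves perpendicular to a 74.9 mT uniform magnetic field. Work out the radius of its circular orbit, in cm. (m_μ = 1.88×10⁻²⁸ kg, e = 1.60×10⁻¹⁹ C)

r ≈ 0.429 cm

Convert the energy: K = 43.9 eV = 7.02×10^-18 J.
v = √(2K/m) = √(2·7.02×10^-18/1.88×10^-28) = 2.73×10^5 m/s.
r = mv/(qB) = (1.88×10^-28)(2.73×10^5) / [(1×1.60×10^-19)(0.0749)] = 4.29×10^-3 m.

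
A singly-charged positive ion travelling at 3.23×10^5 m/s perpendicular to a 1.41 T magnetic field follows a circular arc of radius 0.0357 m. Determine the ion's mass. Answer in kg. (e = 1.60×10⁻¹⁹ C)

qvB = mv²/r ⇒ m = qBr/v.
m = (1×1.60×10^-19)(1.41)(0.0357) / (3.23×10^5) = 2.49×10^-26 kg.

m ≈ 2.49×10^-26 kg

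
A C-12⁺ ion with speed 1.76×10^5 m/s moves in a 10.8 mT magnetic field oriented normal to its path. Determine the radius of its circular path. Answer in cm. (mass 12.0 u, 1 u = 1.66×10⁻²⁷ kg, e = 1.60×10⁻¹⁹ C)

r ≈ 203 cm

The magnetic force provides the centripetal force: qvB = mv²/r, so r = mv/(qB).
r = (1.99×10^-26 kg)(1.76×10^5 m/s) / [(1×1.60×10^-19 C)(0.0108 T)] = 2.03 m.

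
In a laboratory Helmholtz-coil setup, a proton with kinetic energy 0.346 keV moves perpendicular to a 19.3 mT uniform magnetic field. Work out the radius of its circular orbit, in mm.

r ≈ 139 mm

Convert the energy: K = 0.346 keV = 5.54×10^-17 J.
v = √(2K/m) = √(2·5.54×10^-17/1.67×10^-27) = 2.57×10^5 m/s.
r = mv/(qB) = (1.67×10^-27)(2.57×10^5) / [(1×1.60×10^-19)(0.0193)] = 0.139 m.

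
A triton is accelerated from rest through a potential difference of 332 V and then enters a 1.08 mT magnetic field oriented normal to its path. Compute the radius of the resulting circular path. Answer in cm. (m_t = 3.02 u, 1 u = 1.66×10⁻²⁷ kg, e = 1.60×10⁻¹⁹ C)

r ≈ 422 cm

The kinetic energy gained is K = qV = (1×1.60×10^-19)(332) = 5.31×10^-17 J.
v = √(2K/m) = 1.46×10^5 m/s.
r = mv/(qB) = (5.01×10^-27)(1.46×10^5) / [(1×1.60×10^-19)(1.08×10^-3)] = 4.22 m.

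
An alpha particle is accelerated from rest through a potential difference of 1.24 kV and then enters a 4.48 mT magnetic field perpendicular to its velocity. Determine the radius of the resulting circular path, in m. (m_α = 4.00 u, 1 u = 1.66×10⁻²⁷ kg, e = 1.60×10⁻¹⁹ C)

r ≈ 1.60 m

The kinetic energy gained is K = qV = (2×1.60×10^-19)(1240) = 3.97×10^-16 J.
v = √(2K/m) = 3.46×10^5 m/s.
r = mv/(qB) = (6.64×10^-27)(3.46×10^5) / [(2×1.60×10^-19)(4.48×10^-3)] = 1.60 m.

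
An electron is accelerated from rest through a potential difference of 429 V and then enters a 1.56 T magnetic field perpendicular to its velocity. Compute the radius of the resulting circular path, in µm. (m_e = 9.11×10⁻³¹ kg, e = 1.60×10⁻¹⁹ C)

The kinetic energy gained is K = qV = (1×1.60×10^-19)(429) = 6.86×10^-17 J.
v = √(2K/m) = 1.23×10^7 m/s.
r = mv/(qB) = (9.11×10^-31)(1.23×10^7) / [(1×1.60×10^-19)(1.56)] = 4.48×10^-5 m.

r ≈ 44.8 µm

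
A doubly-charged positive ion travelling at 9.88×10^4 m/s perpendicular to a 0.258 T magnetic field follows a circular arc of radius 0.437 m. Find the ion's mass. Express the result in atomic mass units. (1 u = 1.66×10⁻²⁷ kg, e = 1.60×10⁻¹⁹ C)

m ≈ 220 u

qvB = mv²/r ⇒ m = qBr/v.
m = (2×1.60×10^-19)(0.258)(0.437) / (9.88×10^4) = 3.65×10^-25 kg = 220 u.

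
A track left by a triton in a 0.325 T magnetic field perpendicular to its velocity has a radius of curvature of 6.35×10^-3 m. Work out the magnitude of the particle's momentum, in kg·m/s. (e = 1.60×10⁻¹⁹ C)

Since qvB = mv²/r, the momentum p = mv = qBr.
p = (1×1.60×10^-19)(0.325)(6.35×10^-3) = 3.30×10^-22 kg·m/s.

p ≈ 3.30×10^-22 kg·m/s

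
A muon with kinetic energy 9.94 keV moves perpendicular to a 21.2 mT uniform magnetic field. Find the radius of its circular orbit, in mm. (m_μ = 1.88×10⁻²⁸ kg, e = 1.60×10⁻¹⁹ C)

r ≈ 228 mm

Convert the energy: K = 9.94 keV = 1.59×10^-15 J.
v = √(2K/m) = √(2·1.59×10^-15/1.88×10^-28) = 4.11×10^6 m/s.
r = mv/(qB) = (1.88×10^-28)(4.11×10^6) / [(1×1.60×10^-19)(0.0212)] = 0.228 m.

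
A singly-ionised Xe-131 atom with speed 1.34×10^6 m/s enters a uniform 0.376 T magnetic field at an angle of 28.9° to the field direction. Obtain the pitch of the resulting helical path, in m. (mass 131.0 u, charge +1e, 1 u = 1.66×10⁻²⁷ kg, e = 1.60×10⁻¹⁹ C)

The velocity component along B is v∥ = v cos28.9° = 1.17×10^6 m/s.
The cyclotron period T = 2πm/(qB) = 2.27×10^-5 s is set by m, q, B alone.
Pitch = v∥·T = (1.17×10^6)(2.27×10^-5) = 26.6 m.

pitch ≈ 26.6 m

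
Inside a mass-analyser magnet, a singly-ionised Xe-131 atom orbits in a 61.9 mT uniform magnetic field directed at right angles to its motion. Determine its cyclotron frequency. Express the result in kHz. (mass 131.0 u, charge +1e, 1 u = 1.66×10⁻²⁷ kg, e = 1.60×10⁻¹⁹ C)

f = qB/(2πm) = (1×1.60×10^-19)(0.0619) / [2π(2.17×10^-25)] = 7250 Hz.

f ≈ 7.25 kHz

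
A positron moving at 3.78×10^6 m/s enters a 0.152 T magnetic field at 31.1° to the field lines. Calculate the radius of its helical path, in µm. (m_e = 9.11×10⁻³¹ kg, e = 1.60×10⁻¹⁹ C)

r ≈ 73.1 µm

Only the perpendicular component v⊥ = v sin31.1° = 1.95×10^6 m/s is bent by the field.
r = m v⊥ /(qB) = (9.11×10^-31)(1.95×10^6) / [(1×1.60×10^-19)(0.152)] = 7.31×10^-5 m.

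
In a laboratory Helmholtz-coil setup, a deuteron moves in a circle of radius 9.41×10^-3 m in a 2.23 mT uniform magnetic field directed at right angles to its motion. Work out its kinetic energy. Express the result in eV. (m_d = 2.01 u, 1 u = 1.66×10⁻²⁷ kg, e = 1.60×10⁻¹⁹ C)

v = qBr/m = (1×1.60×10^-19)(2.23×10^-3)(9.41×10^-3) / (3.34×10^-27) = 1010 m/s.
K = ½mv² = 0.5·(3.34×10^-27)·(1010)² = 1.69×10^-21 J = 0.0106 eV.

K ≈ 0.0106 eV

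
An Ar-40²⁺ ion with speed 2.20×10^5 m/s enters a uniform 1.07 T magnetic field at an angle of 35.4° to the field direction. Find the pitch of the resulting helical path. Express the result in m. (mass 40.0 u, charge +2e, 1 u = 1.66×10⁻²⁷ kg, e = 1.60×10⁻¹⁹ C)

The velocity component along B is v∥ = v cos35.4° = 1.79×10^5 m/s.
The cyclotron period T = 2πm/(qB) = 1.22×10^-6 s is set by m, q, B alone.
Pitch = v∥·T = (1.79×10^5)(1.22×10^-6) = 0.219 m.

pitch ≈ 0.219 m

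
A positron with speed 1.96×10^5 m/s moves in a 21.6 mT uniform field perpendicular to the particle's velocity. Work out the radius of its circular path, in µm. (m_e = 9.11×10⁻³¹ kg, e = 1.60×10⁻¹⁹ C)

The magnetic force provides the centripetal force: qvB = mv²/r, so r = mv/(qB).
r = (9.11×10^-31 kg)(1.96×10^5 m/s) / [(1×1.60×10^-19 C)(0.0216 T)] = 5.17×10^-5 m.

r ≈ 51.7 µm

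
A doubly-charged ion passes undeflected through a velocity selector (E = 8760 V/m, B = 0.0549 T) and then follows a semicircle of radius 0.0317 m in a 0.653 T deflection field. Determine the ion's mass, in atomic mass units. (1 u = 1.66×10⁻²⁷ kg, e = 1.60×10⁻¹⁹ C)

m ≈ 25.0 u

v = E/B₁ = 1.60×10^5 m/s.
From r = mv/(qB₂), m = qB₂r/v = (2×1.60×10^-19)(0.653)(0.0317) / (1.60×10^5) = 4.15×10^-26 kg.
In atomic mass units: m = 4.15×10^-26 / 1.66×10^-27 = 25.0 u.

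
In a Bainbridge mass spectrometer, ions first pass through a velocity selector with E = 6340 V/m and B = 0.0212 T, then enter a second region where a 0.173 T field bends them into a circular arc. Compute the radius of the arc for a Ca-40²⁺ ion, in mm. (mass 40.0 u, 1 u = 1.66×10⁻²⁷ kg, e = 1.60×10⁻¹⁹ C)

r ≈ 359 mm

The selector passes v = E/B = 6340/0.0212 = 2.99×10^5 m/s.
In the deflection region, r = mv/(qB₂) = (6.64×10^-26)(2.99×10^5) / [(2×1.60×10^-19)(0.173)] = 0.359 m.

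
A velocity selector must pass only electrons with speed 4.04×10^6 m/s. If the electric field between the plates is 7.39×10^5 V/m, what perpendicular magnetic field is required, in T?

B ≈ 0.183 T

qE = qvB ⇒ B = E/v = (7.39×10^5) / (4.04×10^6) = 0.183 T.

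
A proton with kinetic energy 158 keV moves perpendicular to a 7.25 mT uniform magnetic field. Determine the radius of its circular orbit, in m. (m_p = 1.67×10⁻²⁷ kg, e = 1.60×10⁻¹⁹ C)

Convert the energy: K = 158 keV = 2.53×10^-14 J.
v = √(2K/m) = √(2·2.53×10^-14/1.67×10^-27) = 5.50×10^6 m/s.
r = mv/(qB) = (1.67×10^-27)(5.50×10^6) / [(1×1.60×10^-19)(7.25×10^-3)] = 7.92 m.

r ≈ 7.92 m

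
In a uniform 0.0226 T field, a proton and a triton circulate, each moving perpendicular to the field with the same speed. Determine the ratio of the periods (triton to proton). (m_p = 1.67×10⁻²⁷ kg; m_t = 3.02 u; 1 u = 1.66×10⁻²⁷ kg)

T = 2πm/(qB) is independent of speed, so T₂/T₁ = (m₂/q₂)/(m₁/q₁).
T_{triton}/T_{proton} = (5.01×10^-27/1e) / (1.67×10^-27/1e) = 3.00.

ratio ≈ 3.00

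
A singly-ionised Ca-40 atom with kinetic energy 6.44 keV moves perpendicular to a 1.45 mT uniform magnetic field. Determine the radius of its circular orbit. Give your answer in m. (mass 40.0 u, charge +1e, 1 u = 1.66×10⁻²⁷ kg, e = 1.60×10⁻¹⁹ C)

r ≈ 50.4 m

Convert the energy: K = 6.44 keV = 1.03×10^-15 J.
v = √(2K/m) = √(2·1.03×10^-15/6.64×10^-26) = 1.76×10^5 m/s.
r = mv/(qB) = (6.64×10^-26)(1.76×10^5) / [(1×1.60×10^-19)(1.45×10^-3)] = 50.4 m.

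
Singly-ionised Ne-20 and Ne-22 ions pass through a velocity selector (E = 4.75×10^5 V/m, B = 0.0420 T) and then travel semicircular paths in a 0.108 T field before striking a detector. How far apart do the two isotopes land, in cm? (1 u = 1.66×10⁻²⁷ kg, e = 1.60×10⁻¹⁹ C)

Both emerge at v = E/B₁ = 1.13×10^7 m/s.
r = mv/(qB₂), so r₁ = 21.73 m and r₂ = 23.90 m, giving Δr = 2.17 m.
After a semicircle each ion lands a diameter 2r from the entry slit, so the separation is 2Δr = 4.35 m.

Δd ≈ 435 cm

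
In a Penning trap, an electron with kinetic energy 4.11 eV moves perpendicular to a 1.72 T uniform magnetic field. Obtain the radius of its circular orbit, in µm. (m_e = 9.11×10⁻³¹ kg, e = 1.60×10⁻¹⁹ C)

Convert the energy: K = 4.11 eV = 6.58×10^-19 J.
v = √(2K/m) = √(2·6.58×10^-19/9.11×10^-31) = 1.20×10^6 m/s.
r = mv/(qB) = (9.11×10^-31)(1.20×10^6) / [(1×1.60×10^-19)(1.72)] = 3.98×10^-6 m.

r ≈ 3.98 µm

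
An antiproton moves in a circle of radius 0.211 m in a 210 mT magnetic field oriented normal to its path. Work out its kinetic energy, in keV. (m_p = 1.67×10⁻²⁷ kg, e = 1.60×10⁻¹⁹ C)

K ≈ 94.1 keV

v = qBr/m = (1×1.60×10^-19)(0.210)(0.211) / (1.67×10^-27) = 4.25×10^6 m/s.
K = ½mv² = 0.5·(1.67×10^-27)·(4.25×10^6)² = 1.50×10^-14 J = 94.1 keV.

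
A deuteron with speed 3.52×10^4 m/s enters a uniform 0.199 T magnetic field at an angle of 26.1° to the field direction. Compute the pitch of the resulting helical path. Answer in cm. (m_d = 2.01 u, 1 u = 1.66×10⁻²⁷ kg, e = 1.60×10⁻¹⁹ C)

pitch ≈ 2.08 cm

The velocity component along B is v∥ = v cos26.1° = 3.16×10^4 m/s.
The cyclotron period T = 2πm/(qB) = 6.58×10^-7 s is set by m, q, B alone.
Pitch = v∥·T = (3.16×10^4)(6.58×10^-7) = 0.0208 m.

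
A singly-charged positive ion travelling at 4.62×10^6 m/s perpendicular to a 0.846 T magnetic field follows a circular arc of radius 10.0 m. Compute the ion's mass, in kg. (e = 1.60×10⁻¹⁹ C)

qvB = mv²/r ⇒ m = qBr/v.
m = (1×1.60×10^-19)(0.846)(10.0) / (4.62×10^6) = 2.93×10^-25 kg.

m ≈ 2.93×10^-25 kg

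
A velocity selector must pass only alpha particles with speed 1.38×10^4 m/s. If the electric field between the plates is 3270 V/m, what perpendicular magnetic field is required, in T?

B ≈ 0.237 T

qE = qvB ⇒ B = E/v = (3270) / (1.38×10^4) = 0.237 T.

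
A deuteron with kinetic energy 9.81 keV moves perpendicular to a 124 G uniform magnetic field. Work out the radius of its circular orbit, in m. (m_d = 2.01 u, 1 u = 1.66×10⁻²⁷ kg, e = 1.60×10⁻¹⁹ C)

r ≈ 1.63 m

Convert the energy: K = 9.81 keV = 1.57×10^-15 J.
v = √(2K/m) = √(2·1.57×10^-15/3.34×10^-27) = 9.70×10^5 m/s.
r = mv/(qB) = (3.34×10^-27)(9.70×10^5) / [(1×1.60×10^-19)(0.0124)] = 1.63 m.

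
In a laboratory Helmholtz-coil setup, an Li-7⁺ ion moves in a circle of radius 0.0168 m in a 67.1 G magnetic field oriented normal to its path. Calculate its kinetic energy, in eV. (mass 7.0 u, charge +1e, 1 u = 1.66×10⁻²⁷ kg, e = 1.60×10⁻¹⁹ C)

v = qBr/m = (1×1.60×10^-19)(6.71×10^-3)(0.0168) / (1.16×10^-26) = 1550 m/s.
K = ½mv² = 0.5·(1.16×10^-26)·(1550)² = 1.40×10^-20 J = 0.0875 eV.

K ≈ 0.0875 eV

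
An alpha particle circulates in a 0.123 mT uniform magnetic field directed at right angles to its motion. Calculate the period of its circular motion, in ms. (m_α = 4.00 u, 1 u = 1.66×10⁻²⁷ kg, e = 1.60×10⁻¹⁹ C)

The cyclotron period is independent of speed: T = 2πm/(qB).
T = 2π(6.64×10^-27) / [(2×1.60×10^-19)(1.23×10^-4)] = 1.06×10^-3 s.

T ≈ 1.06 ms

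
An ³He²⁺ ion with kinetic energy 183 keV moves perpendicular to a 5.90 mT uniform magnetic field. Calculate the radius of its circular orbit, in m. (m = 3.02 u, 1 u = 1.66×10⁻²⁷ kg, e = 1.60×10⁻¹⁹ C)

Convert the energy: K = 183 keV = 2.93×10^-14 J.
v = √(2K/m) = √(2·2.93×10^-14/5.01×10^-27) = 3.42×10^6 m/s.
r = mv/(qB) = (5.01×10^-27)(3.42×10^6) / [(2×1.60×10^-19)(5.90×10^-3)] = 9.08 m.

r ≈ 9.08 m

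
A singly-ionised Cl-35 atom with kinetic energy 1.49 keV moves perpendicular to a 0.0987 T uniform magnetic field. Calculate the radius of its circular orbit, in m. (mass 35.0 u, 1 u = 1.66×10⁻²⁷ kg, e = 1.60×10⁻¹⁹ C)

r ≈ 0.333 m

Convert the energy: K = 1.49 keV = 2.38×10^-16 J.
v = √(2K/m) = √(2·2.38×10^-16/5.81×10^-26) = 9.06×10^4 m/s.
r = mv/(qB) = (5.81×10^-26)(9.06×10^4) / [(1×1.60×10^-19)(0.0987)] = 0.333 m.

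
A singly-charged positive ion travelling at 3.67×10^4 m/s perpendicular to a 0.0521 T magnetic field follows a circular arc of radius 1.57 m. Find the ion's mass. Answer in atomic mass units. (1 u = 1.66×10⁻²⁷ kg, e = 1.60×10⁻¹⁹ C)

m ≈ 215 u

qvB = mv²/r ⇒ m = qBr/v.
m = (1×1.60×10^-19)(0.0521)(1.57) / (3.67×10^4) = 3.57×10^-25 kg = 215 u.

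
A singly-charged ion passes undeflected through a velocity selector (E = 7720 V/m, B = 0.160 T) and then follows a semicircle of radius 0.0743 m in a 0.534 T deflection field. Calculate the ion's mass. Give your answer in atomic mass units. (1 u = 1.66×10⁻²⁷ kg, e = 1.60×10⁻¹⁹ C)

v = E/B₁ = 4.83×10^4 m/s.
From r = mv/(qB₂), m = qB₂r/v = (1×1.60×10^-19)(0.534)(0.0743) / (4.83×10^4) = 1.32×10^-25 kg.
In atomic mass units: m = 1.32×10^-25 / 1.66×10^-27 = 79.3 u.

m ≈ 79.3 u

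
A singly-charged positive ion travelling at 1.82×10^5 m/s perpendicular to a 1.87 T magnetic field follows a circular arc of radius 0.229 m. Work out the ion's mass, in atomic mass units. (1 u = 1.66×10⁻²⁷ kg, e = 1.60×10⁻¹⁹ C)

qvB = mv²/r ⇒ m = qBr/v.
m = (1×1.60×10^-19)(1.87)(0.229) / (1.82×10^5) = 3.76×10^-25 kg = 227 u.

m ≈ 227 u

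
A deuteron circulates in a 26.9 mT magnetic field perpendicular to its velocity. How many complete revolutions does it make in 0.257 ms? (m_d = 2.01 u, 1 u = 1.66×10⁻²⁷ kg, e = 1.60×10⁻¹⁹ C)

N = 52

T = 2πm/(qB) = 2π(3.3366×10^-27) / [(1×1.60×10^-19)(0.0269)] = 4.8709×10^-6 s.
N = t/T = 2.57×10^-4 / 4.8709×10^-6 ≈ 52.76, so 52 complete revolutions.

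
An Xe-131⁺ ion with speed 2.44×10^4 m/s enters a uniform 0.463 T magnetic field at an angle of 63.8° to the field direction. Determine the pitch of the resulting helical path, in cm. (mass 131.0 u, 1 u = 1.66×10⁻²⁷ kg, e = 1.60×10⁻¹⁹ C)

The velocity component along B is v∥ = v cos63.8° = 1.08×10^4 m/s.
The cyclotron period T = 2πm/(qB) = 1.84×10^-5 s is set by m, q, B alone.
Pitch = v∥·T = (1.08×10^4)(1.84×10^-5) = 0.199 m.

pitch ≈ 19.9 cm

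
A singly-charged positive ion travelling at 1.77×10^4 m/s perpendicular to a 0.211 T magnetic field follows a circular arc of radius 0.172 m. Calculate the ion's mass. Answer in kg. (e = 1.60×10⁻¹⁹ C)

m ≈ 3.28×10^-25 kg

qvB = mv²/r ⇒ m = qBr/v.
m = (1×1.60×10^-19)(0.211)(0.172) / (1.77×10^4) = 3.28×10^-25 kg.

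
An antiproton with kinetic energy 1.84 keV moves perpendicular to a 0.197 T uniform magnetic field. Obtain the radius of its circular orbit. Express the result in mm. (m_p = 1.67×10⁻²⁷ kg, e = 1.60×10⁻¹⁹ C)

Convert the energy: K = 1.84 keV = 2.94×10^-16 J.
v = √(2K/m) = √(2·2.94×10^-16/1.67×10^-27) = 5.94×10^5 m/s.
r = mv/(qB) = (1.67×10^-27)(5.94×10^5) / [(1×1.60×10^-19)(0.197)] = 0.0315 m.

r ≈ 31.5 mm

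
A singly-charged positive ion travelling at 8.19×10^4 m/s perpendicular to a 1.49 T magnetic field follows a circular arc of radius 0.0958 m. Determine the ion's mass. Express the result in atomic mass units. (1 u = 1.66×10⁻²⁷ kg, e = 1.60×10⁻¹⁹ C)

m ≈ 168 u

qvB = mv²/r ⇒ m = qBr/v.
m = (1×1.60×10^-19)(1.49)(0.0958) / (8.19×10^4) = 2.79×10^-25 kg = 168 u.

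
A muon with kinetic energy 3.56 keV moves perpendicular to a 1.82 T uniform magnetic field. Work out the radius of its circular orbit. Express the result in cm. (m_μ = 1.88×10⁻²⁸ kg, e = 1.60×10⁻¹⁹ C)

Convert the energy: K = 3.56 keV = 5.70×10^-16 J.
v = √(2K/m) = √(2·5.70×10^-16/1.88×10^-28) = 2.46×10^6 m/s.
r = mv/(qB) = (1.88×10^-28)(2.46×10^6) / [(1×1.60×10^-19)(1.82)] = 1.59×10^-3 m.

r ≈ 0.159 cm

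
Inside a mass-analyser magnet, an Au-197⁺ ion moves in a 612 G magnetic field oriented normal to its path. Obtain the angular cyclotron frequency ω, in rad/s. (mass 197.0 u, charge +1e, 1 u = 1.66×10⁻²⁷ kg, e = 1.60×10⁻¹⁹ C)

ω ≈ 2.99×10^4 rad/s

ω = qB/m = (1×1.60×10^-19)(0.0612) / (3.27×10^-25) = 2.99×10^4 rad/s.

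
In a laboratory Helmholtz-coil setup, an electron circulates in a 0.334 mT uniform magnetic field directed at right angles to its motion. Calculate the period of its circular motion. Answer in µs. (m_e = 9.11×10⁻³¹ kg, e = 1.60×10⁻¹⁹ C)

T ≈ 0.107 µs

The cyclotron period is independent of speed: T = 2πm/(qB).
T = 2π(9.11×10^-31) / [(1×1.60×10^-19)(3.34×10^-4)] = 1.07×10^-7 s.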